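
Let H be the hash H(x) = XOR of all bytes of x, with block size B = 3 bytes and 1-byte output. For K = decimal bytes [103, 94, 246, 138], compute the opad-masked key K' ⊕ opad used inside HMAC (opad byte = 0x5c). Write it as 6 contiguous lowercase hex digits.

Key decimal bytes [103, 94, 246, 138] = 67 5e f6 8a is 4 bytes > B = 3, so hash it first: H(key) = 45, then zero-pad to 3 bytes: K' = 45 00 00.
XOR each byte with 0x5c: 45⊕5c=19, 00⊕5c=5c, 00⊕5c=5c.

195c5c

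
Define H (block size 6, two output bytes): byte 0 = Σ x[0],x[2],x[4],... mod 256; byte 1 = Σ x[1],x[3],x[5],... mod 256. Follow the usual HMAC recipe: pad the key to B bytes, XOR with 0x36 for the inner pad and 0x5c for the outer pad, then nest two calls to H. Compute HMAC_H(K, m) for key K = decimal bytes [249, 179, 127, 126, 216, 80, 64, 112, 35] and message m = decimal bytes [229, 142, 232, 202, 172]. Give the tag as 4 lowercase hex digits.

11f0

Key decimal bytes [249, 179, 127, 126, 216, 80, 64, 112, 35] = f9 b3 7f 7e d8 50 40 70 23 is 9 bytes > B = 6, so hash it first: H(key) = b3 f1, then zero-pad to 6 bytes: K' = b3 f1 00 00 00 00.
K' ⊕ ipad = 85 c7 36 36 36 36.  K' ⊕ opad = ef ad 5c 5c 5c 5c.
Inner input = (K'⊕ipad) ∥ m = 85 c7 36 36 36 36 ∥ e5 8e e8 ca ac.
Inner hash: even-index sum = 874 mod 256 = 106; odd-index sum = 651 mod 256 = 139 → 6a 8b.
Outer input = (K'⊕opad) ∥ inner = ef ad 5c 5c 5c 5c ∥ 6a 8b.
Outer hash (tag): even-index sum = 529 mod 256 = 17; odd-index sum = 496 mod 256 = 240 → 11 f0.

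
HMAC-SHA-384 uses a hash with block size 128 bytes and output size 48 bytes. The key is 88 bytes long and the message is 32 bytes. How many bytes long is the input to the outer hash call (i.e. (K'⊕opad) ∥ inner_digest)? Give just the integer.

Key is 88 ≤ 128 bytes, zero-padded: |K'| = 128.
Outer input = (K'⊕opad) ∥ H(inner) → 128 + 48 = 176 bytes.

176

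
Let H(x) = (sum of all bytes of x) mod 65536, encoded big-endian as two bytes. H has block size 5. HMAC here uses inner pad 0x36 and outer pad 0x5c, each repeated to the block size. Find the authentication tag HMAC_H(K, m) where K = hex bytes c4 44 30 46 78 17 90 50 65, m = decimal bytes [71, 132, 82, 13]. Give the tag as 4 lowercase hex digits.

01e8

Key hex bytes c4 44 30 46 78 17 90 50 65 is 9 bytes > B = 5, so hash it first: H(key) = 03 52, then zero-pad to 5 bytes: K' = 03 52 00 00 00.
K' ⊕ ipad = 35 64 36 36 36.  K' ⊕ opad = 5f 0e 5c 5c 5c.
Inner input = (K'⊕ipad) ∥ m = 35 64 36 36 36 ∥ 47 84 52 0d.
Inner hash: sum = 53+100+54+54+54+71+132+82+13 = 613 → 02 65.
Outer input = (K'⊕opad) ∥ inner = 5f 0e 5c 5c 5c ∥ 02 65.
Outer hash (tag): sum = 95+14+92+92+92+2+101 = 488 → 01 e8.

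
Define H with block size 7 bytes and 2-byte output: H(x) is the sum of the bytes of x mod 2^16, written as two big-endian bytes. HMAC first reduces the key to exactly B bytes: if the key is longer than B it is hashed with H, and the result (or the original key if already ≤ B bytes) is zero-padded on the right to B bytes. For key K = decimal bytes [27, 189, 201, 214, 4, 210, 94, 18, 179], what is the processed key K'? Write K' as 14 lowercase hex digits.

|K| = 9 > B = 7, so first hash the key.
H(K): sum = 27+189+201+214+4+210+94+18+179 = 1136 → 04 70.
Zero-pad H(K) = 04 70 to 7 bytes: K' = 04 70 00 00 00 00 00.

04700000000000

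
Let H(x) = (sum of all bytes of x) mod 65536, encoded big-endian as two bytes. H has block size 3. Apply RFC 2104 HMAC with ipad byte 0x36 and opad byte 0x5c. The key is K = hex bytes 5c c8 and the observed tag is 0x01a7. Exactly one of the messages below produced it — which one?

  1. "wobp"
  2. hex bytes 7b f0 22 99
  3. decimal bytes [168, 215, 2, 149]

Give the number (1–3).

3

Key hex bytes 5c c8 is 2 bytes ≤ B = 3; zero-pad to 3 bytes: K' = 5c c8 00.
K' ⊕ ipad = 6a fe 36; K' ⊕ opad = 00 94 5c.
m1: inner = H(6a fe 36 77 6f 62 70) = 03 56; tag = H(00 94 5c 03 56) = 0149
m2: inner = H(6a fe 36 7b f0 22 99) = 03 c4; tag = H(00 94 5c 03 c4) = 01b7
m3: inner = H(6a fe 36 a8 d7 02 95) = 03 b4; tag = H(00 94 5c 03 b4) = 01a7 ← matches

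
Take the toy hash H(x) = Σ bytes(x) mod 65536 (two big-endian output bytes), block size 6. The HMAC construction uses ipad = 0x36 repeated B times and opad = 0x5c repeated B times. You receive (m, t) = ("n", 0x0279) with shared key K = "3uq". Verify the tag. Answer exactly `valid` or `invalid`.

Key "3uq" = 33 75 71 is 3 bytes ≤ B = 6; zero-pad to 6 bytes: K' = 33 75 71 00 00 00.
K' ⊕ ipad = 05 43 47 36 36 36; K' ⊕ opad = 6f 29 2d 5c 5c 5c.
Inner hash: sum = 5+67+71+54+54+54+110 = 415 → 01 9f.
Outer hash (recomputed tag): sum = 111+41+45+92+92+92+1+159 = 633 → 02 79.
Recomputed tag = 0279; claimed = 0279 → match.

valid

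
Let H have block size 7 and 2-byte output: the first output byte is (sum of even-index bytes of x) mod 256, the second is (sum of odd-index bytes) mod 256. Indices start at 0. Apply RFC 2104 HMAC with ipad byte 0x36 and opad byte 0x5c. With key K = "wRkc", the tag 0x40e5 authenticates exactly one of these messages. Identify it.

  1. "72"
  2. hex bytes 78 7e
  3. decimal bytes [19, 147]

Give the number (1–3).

1

Key "wRkc" = 77 52 6b 63 is 4 bytes ≤ B = 7; zero-pad to 7 bytes: K' = 77 52 6b 63 00 00 00.
K' ⊕ ipad = 41 64 5d 55 36 36 36; K' ⊕ opad = 2b 0e 37 3f 5c 5c 5c.
m1: inner = H(41 64 5d 55 36 36 36 37 32) = 3c 26; tag = H(2b 0e 37 3f 5c 5c 5c 3c 26) = 40e5 ← matches
m2: inner = H(41 64 5d 55 36 36 36 78 7e) = 88 67; tag = H(2b 0e 37 3f 5c 5c 5c 88 67) = 8131
m3: inner = H(41 64 5d 55 36 36 36 13 93) = 9d 02; tag = H(2b 0e 37 3f 5c 5c 5c 9d 02) = 1c46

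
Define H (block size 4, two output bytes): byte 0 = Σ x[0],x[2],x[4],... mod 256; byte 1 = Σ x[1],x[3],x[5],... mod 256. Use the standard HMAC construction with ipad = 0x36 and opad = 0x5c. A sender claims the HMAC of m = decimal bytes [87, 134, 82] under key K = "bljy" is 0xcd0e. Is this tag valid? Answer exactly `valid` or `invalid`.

invalid

Key "bljy" = 62 6c 6a 79 is exactly B = 4 bytes: K' = 62 6c 6a 79.
K' ⊕ ipad = 54 5a 5c 4f; K' ⊕ opad = 3e 30 36 25.
Inner hash: even-index sum = 345 mod 256 = 89; odd-index sum = 303 mod 256 = 47 → 59 2f.
Outer hash (recomputed tag): even-index sum = 205 mod 256 = 205; odd-index sum = 132 mod 256 = 132 → cd 84.
Recomputed tag = cd84; claimed = cd0e → mismatch.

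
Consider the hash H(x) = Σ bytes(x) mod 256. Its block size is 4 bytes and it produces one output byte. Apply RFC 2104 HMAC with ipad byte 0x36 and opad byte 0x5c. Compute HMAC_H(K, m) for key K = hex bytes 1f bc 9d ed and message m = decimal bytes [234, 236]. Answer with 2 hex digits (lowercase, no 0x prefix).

Key hex bytes 1f bc 9d ed is exactly B = 4 bytes: K' = 1f bc 9d ed.
K' ⊕ ipad = 29 8a ab db.  K' ⊕ opad = 43 e0 c1 b1.
Inner input = (K'⊕ipad) ∥ m = 29 8a ab db ∥ ea ec.
Inner hash: sum = 41+138+171+219+234+236 = 1039; mod 256 = 15 → 0f.
Outer input = (K'⊕opad) ∥ inner = 43 e0 c1 b1 ∥ 0f.
Outer hash (tag): sum = 67+224+193+177+15 = 676; mod 256 = 164 → a4.

a4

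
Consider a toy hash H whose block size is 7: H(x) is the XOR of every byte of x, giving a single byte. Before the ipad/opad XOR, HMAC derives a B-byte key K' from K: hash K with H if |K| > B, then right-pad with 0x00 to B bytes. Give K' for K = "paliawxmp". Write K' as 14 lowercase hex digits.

|K| = 9 > B = 7, so first hash the key.
H(K): XOR 70⊕61⊕6c⊕69⊕61⊕77⊕78⊕6d⊕70 = 67.
Zero-pad H(K) = 67 to 7 bytes: K' = 67 00 00 00 00 00 00.

67000000000000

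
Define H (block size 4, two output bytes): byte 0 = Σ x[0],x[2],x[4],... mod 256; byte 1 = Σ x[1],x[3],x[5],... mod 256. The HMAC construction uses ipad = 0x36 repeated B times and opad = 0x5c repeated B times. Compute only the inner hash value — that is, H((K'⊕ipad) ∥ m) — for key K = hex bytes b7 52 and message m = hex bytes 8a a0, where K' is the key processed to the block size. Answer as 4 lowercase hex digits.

Key hex bytes b7 52 is 2 bytes ≤ B = 4; zero-pad to 4 bytes: K' = b7 52 00 00.
K' ⊕ ipad = 81 64 36 36.
Inner input = 81 64 36 36 ∥ 8a a0.
Inner hash: even-index sum = 321 mod 256 = 65; odd-index sum = 314 mod 256 = 58 → 41 3a.

413a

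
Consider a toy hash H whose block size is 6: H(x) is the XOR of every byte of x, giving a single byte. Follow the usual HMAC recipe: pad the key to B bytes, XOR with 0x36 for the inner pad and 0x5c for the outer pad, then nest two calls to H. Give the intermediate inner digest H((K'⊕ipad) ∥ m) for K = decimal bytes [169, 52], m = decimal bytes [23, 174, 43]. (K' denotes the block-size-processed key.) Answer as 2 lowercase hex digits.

Key decimal bytes [169, 52] = a9 34 is 2 bytes ≤ B = 6; zero-pad to 6 bytes: K' = a9 34 00 00 00 00.
K' ⊕ ipad = 9f 02 36 36 36 36.
Inner input = 9f 02 36 36 36 36 ∥ 17 ae 2b.
Inner hash: XOR 9f⊕02⊕36⊕36⊕36⊕36⊕17⊕ae⊕2b = 0f.

0f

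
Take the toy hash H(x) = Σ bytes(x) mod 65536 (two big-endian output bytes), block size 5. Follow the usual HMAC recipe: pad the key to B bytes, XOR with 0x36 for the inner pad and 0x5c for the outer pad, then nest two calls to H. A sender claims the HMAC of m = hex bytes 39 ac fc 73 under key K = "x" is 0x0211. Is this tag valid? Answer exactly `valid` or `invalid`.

valid

Key "x" = 78 is 1 byte ≤ B = 5; zero-pad to 5 bytes: K' = 78 00 00 00 00.
K' ⊕ ipad = 4e 36 36 36 36; K' ⊕ opad = 24 5c 5c 5c 5c.
Inner hash: sum = 78+54+54+54+54+57+172+252+115 = 890 → 03 7a.
Outer hash (recomputed tag): sum = 36+92+92+92+92+3+122 = 529 → 02 11.
Recomputed tag = 0211; claimed = 0211 → match.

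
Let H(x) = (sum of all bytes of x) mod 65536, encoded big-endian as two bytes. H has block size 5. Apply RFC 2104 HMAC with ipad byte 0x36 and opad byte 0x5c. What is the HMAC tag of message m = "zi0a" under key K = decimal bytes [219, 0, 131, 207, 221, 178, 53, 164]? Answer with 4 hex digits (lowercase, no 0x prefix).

0322

Key decimal bytes [219, 0, 131, 207, 221, 178, 53, 164] = db 00 83 cf dd b2 35 a4 is 8 bytes > B = 5, so hash it first: H(key) = 04 95, then zero-pad to 5 bytes: K' = 04 95 00 00 00.
K' ⊕ ipad = 32 a3 36 36 36.  K' ⊕ opad = 58 c9 5c 5c 5c.
Inner input = (K'⊕ipad) ∥ m = 32 a3 36 36 36 ∥ 7a 69 30 61.
Inner hash: sum = 50+163+54+54+54+122+105+48+97 = 747 → 02 eb.
Outer input = (K'⊕opad) ∥ inner = 58 c9 5c 5c 5c ∥ 02 eb.
Outer hash (tag): sum = 88+201+92+92+92+2+235 = 802 → 03 22.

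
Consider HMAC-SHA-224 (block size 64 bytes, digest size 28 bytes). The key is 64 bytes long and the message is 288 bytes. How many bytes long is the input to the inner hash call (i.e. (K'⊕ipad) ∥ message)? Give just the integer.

Key is 64 ≤ 64 bytes, zero-padded: |K'| = 64.
Inner input = (K'⊕ipad) ∥ m → 64 + 288 = 352 bytes.

352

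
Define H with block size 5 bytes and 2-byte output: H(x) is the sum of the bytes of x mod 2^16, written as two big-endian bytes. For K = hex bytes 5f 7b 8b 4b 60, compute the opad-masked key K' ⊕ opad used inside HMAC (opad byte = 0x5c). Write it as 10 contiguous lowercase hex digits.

Key hex bytes 5f 7b 8b 4b 60 is exactly B = 5 bytes: K' = 5f 7b 8b 4b 60.
XOR each byte with 0x5c: 5f⊕5c=03, 7b⊕5c=27, 8b⊕5c=d7, 4b⊕5c=17, 60⊕5c=3c.

0327d7173c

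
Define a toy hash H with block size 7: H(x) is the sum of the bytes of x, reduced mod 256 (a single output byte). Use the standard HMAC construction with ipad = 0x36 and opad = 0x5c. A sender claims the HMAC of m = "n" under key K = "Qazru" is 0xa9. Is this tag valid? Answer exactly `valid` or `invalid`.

invalid

Key "Qazru" = 51 61 7a 72 75 is 5 bytes ≤ B = 7; zero-pad to 7 bytes: K' = 51 61 7a 72 75 00 00.
K' ⊕ ipad = 67 57 4c 44 43 36 36; K' ⊕ opad = 0d 3d 26 2e 29 5c 5c.
Inner hash: sum = 103+87+76+68+67+54+54+110 = 619; mod 256 = 107 → 6b.
Outer hash (recomputed tag): sum = 13+61+38+46+41+92+92+107 = 490; mod 256 = 234 → ea.
Recomputed tag = ea; claimed = a9 → mismatch.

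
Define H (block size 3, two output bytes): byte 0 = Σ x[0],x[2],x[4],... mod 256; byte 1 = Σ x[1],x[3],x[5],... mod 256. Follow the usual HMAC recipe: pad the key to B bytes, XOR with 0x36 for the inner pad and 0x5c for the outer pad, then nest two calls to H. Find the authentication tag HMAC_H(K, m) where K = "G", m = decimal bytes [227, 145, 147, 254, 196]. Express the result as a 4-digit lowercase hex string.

Key "G" = 47 is 1 byte ≤ B = 3; zero-pad to 3 bytes: K' = 47 00 00.
K' ⊕ ipad = 71 36 36.  K' ⊕ opad = 1b 5c 5c.
Inner input = (K'⊕ipad) ∥ m = 71 36 36 ∥ e3 91 93 fe c4.
Inner hash: even-index sum = 566 mod 256 = 54; odd-index sum = 624 mod 256 = 112 → 36 70.
Outer input = (K'⊕opad) ∥ inner = 1b 5c 5c ∥ 36 70.
Outer hash (tag): even-index sum = 231 mod 256 = 231; odd-index sum = 146 mod 256 = 146 → e7 92.

e792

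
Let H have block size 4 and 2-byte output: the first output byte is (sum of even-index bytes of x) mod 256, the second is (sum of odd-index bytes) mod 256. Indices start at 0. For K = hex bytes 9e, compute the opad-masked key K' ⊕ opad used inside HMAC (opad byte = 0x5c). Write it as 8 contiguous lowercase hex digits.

c25c5c5c

Key hex bytes 9e is 1 byte ≤ B = 4; zero-pad to 4 bytes: K' = 9e 00 00 00.
XOR each byte with 0x5c: 9e⊕5c=c2, 00⊕5c=5c, 00⊕5c=5c, 00⊕5c=5c.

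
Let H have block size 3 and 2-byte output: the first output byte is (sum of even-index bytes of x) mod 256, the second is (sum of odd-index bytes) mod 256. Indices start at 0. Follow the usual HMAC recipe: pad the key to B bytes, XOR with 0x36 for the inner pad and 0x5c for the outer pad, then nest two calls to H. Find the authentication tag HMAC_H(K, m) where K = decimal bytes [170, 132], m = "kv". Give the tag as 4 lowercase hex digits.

6f20

Key decimal bytes [170, 132] = aa 84 is 2 bytes ≤ B = 3; zero-pad to 3 bytes: K' = aa 84 00.
K' ⊕ ipad = 9c b2 36.  K' ⊕ opad = f6 d8 5c.
Inner input = (K'⊕ipad) ∥ m = 9c b2 36 ∥ 6b 76.
Inner hash: even-index sum = 328 mod 256 = 72; odd-index sum = 285 mod 256 = 29 → 48 1d.
Outer input = (K'⊕opad) ∥ inner = f6 d8 5c ∥ 48 1d.
Outer hash (tag): even-index sum = 367 mod 256 = 111; odd-index sum = 288 mod 256 = 32 → 6f 20.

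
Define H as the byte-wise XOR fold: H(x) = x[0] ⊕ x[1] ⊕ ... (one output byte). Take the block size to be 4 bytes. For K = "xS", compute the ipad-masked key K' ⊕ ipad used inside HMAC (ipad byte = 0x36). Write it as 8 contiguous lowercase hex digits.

Key "xS" = 78 53 is 2 bytes ≤ B = 4; zero-pad to 4 bytes: K' = 78 53 00 00.
XOR each byte with 0x36: 78⊕36=4e, 53⊕36=65, 00⊕36=36, 00⊕36=36.

4e653636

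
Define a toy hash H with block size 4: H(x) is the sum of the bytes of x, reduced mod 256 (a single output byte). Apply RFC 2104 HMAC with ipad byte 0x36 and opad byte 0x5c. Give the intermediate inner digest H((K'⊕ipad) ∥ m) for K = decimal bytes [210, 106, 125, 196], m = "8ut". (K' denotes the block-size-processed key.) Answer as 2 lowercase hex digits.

Key decimal bytes [210, 106, 125, 196] = d2 6a 7d c4 is exactly B = 4 bytes: K' = d2 6a 7d c4.
K' ⊕ ipad = e4 5c 4b f2.
Inner input = e4 5c 4b f2 ∥ 38 75 74.
Inner hash: sum = 228+92+75+242+56+117+116 = 926; mod 256 = 158 → 9e.

9e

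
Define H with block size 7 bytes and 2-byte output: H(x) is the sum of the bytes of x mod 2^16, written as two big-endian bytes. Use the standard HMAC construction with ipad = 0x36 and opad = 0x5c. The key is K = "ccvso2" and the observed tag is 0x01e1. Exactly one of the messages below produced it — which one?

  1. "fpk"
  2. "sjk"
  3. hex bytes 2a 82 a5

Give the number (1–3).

Key "ccvso2" = 63 63 76 73 6f 32 is 6 bytes ≤ B = 7; zero-pad to 7 bytes: K' = 63 63 76 73 6f 32 00.
K' ⊕ ipad = 55 55 40 45 59 04 36; K' ⊕ opad = 3f 3f 2a 2f 33 6e 5c.
m1: inner = H(55 55 40 45 59 04 36 66 70 6b) = 03 03; tag = H(3f 3f 2a 2f 33 6e 5c 03 03) = 01da
m2: inner = H(55 55 40 45 59 04 36 73 6a 6b) = 03 0a; tag = H(3f 3f 2a 2f 33 6e 5c 03 0a) = 01e1 ← matches
m3: inner = H(55 55 40 45 59 04 36 2a 82 a5) = 03 13; tag = H(3f 3f 2a 2f 33 6e 5c 03 13) = 01ea

2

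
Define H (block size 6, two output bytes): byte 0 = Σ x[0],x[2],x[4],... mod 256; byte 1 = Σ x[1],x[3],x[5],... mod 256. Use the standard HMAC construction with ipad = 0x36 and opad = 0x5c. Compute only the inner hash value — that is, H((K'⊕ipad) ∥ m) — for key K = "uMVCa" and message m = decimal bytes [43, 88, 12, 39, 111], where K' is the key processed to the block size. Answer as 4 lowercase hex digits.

Key "uMVCa" = 75 4d 56 43 61 is 5 bytes ≤ B = 6; zero-pad to 6 bytes: K' = 75 4d 56 43 61 00.
K' ⊕ ipad = 43 7b 60 75 57 36.
Inner input = 43 7b 60 75 57 36 ∥ 2b 58 0c 27 6f.
Inner hash: even-index sum = 416 mod 256 = 160; odd-index sum = 421 mod 256 = 165 → a0 a5.

a0a5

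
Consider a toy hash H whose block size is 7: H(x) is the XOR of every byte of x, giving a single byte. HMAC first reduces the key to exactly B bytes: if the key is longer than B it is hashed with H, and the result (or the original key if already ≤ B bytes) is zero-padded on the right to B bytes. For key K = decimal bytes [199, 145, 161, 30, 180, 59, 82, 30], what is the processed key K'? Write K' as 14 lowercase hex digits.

|K| = 8 > B = 7, so first hash the key.
H(K): XOR c7⊕91⊕a1⊕1e⊕b4⊕3b⊕52⊕1e = 2a.
Zero-pad H(K) = 2a to 7 bytes: K' = 2a 00 00 00 00 00 00.

2a000000000000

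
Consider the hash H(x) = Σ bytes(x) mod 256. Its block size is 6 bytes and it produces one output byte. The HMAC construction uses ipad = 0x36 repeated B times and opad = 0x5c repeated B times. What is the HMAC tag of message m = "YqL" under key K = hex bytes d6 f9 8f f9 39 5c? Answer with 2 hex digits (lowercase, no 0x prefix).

Key hex bytes d6 f9 8f f9 39 5c is exactly B = 6 bytes: K' = d6 f9 8f f9 39 5c.
K' ⊕ ipad = e0 cf b9 cf 0f 6a.  K' ⊕ opad = 8a a5 d3 a5 65 00.
Inner input = (K'⊕ipad) ∥ m = e0 cf b9 cf 0f 6a ∥ 59 71 4c.
Inner hash: sum = 224+207+185+207+15+106+89+113+76 = 1222; mod 256 = 198 → c6.
Outer input = (K'⊕opad) ∥ inner = 8a a5 d3 a5 65 00 ∥ c6.
Outer hash (tag): sum = 138+165+211+165+101+0+198 = 978; mod 256 = 210 → d2.

d2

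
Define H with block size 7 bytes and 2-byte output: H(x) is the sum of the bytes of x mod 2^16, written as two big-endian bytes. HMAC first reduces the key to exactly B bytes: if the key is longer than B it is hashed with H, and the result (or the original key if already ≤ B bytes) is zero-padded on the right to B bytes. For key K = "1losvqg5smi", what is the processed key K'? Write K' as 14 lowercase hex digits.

|K| = 11 > B = 7, so first hash the key.
H(K): sum = 49+108+111+115+118+113+103+53+115+109+105 = 1099 → 04 4b.
Zero-pad H(K) = 04 4b to 7 bytes: K' = 04 4b 00 00 00 00 00.

044b0000000000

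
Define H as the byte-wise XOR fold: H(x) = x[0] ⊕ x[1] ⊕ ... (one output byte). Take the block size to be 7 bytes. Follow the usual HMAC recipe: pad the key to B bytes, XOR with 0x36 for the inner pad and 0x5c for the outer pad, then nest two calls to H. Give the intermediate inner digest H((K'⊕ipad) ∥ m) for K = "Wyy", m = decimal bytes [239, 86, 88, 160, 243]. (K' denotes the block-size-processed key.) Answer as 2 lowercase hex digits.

d3

Key "Wyy" = 57 79 79 is 3 bytes ≤ B = 7; zero-pad to 7 bytes: K' = 57 79 79 00 00 00 00.
K' ⊕ ipad = 61 4f 4f 36 36 36 36.
Inner input = 61 4f 4f 36 36 36 36 ∥ ef 56 58 a0 f3.
Inner hash: XOR 61⊕4f⊕4f⊕36⊕36⊕36⊕36⊕ef⊕56⊕58⊕a0⊕f3 = d3.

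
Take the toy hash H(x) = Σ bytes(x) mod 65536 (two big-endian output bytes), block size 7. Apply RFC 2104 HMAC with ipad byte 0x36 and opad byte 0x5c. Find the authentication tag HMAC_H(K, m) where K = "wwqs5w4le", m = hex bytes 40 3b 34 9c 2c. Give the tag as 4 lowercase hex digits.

037c

Key "wwqs5w4le" = 77 77 71 73 35 77 34 6c 65 is 9 bytes > B = 7, so hash it first: H(key) = 03 83, then zero-pad to 7 bytes: K' = 03 83 00 00 00 00 00.
K' ⊕ ipad = 35 b5 36 36 36 36 36.  K' ⊕ opad = 5f df 5c 5c 5c 5c 5c.
Inner input = (K'⊕ipad) ∥ m = 35 b5 36 36 36 36 36 ∥ 40 3b 34 9c 2c.
Inner hash: sum = 53+181+54+54+54+54+54+64+59+52+156+44 = 879 → 03 6f.
Outer input = (K'⊕opad) ∥ inner = 5f df 5c 5c 5c 5c 5c ∥ 03 6f.
Outer hash (tag): sum = 95+223+92+92+92+92+92+3+111 = 892 → 03 7c.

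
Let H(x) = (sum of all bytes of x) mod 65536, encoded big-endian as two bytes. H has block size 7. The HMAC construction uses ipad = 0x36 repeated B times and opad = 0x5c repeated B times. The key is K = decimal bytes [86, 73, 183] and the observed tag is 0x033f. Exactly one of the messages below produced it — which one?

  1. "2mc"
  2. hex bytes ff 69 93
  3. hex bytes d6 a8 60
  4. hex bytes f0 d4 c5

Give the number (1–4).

4

Key decimal bytes [86, 73, 183] = 56 49 b7 is 3 bytes ≤ B = 7; zero-pad to 7 bytes: K' = 56 49 b7 00 00 00 00.
K' ⊕ ipad = 60 7f 81 36 36 36 36; K' ⊕ opad = 0a 15 eb 5c 5c 5c 5c.
m1: inner = H(60 7f 81 36 36 36 36 32 6d 63) = 03 3a; tag = H(0a 15 eb 5c 5c 5c 5c 03 3a) = 02b7
m2: inner = H(60 7f 81 36 36 36 36 ff 69 93) = 04 33; tag = H(0a 15 eb 5c 5c 5c 5c 04 33) = 02b1
m3: inner = H(60 7f 81 36 36 36 36 d6 a8 60) = 04 16; tag = H(0a 15 eb 5c 5c 5c 5c 04 16) = 0294
m4: inner = H(60 7f 81 36 36 36 36 f0 d4 c5) = 04 c1; tag = H(0a 15 eb 5c 5c 5c 5c 04 c1) = 033f ← matches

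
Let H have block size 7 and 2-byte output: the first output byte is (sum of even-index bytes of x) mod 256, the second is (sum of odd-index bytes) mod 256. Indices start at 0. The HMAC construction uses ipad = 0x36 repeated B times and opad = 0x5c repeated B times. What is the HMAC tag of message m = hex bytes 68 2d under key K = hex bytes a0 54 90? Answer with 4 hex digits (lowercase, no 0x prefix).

b695

Key hex bytes a0 54 90 is 3 bytes ≤ B = 7; zero-pad to 7 bytes: K' = a0 54 90 00 00 00 00.
K' ⊕ ipad = 96 62 a6 36 36 36 36.  K' ⊕ opad = fc 08 cc 5c 5c 5c 5c.
Inner input = (K'⊕ipad) ∥ m = 96 62 a6 36 36 36 36 ∥ 68 2d.
Inner hash: even-index sum = 469 mod 256 = 213; odd-index sum = 310 mod 256 = 54 → d5 36.
Outer input = (K'⊕opad) ∥ inner = fc 08 cc 5c 5c 5c 5c ∥ d5 36.
Outer hash (tag): even-index sum = 694 mod 256 = 182; odd-index sum = 405 mod 256 = 149 → b6 95.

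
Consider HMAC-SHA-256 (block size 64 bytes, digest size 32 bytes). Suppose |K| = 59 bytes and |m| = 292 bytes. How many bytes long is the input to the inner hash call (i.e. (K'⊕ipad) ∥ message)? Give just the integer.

356

Key is 59 ≤ 64 bytes, zero-padded: |K'| = 64.
Inner input = (K'⊕ipad) ∥ m → 64 + 292 = 356 bytes.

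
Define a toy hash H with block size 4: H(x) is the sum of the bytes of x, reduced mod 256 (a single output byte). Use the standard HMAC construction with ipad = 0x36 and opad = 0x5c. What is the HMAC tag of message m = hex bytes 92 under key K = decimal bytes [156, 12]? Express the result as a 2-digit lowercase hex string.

aa

Key decimal bytes [156, 12] = 9c 0c is 2 bytes ≤ B = 4; zero-pad to 4 bytes: K' = 9c 0c 00 00.
K' ⊕ ipad = aa 3a 36 36.  K' ⊕ opad = c0 50 5c 5c.
Inner input = (K'⊕ipad) ∥ m = aa 3a 36 36 ∥ 92.
Inner hash: sum = 170+58+54+54+146 = 482; mod 256 = 226 → e2.
Outer input = (K'⊕opad) ∥ inner = c0 50 5c 5c ∥ e2.
Outer hash (tag): sum = 192+80+92+92+226 = 682; mod 256 = 170 → aa.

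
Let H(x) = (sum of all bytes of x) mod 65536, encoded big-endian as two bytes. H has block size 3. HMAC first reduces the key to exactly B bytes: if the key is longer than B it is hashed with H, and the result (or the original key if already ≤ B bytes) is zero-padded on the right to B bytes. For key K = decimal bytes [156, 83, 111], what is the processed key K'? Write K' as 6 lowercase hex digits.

Key decimal bytes [156, 83, 111] = 9c 53 6f is exactly B = 3 bytes: K' = 9c 53 6f.

9c536f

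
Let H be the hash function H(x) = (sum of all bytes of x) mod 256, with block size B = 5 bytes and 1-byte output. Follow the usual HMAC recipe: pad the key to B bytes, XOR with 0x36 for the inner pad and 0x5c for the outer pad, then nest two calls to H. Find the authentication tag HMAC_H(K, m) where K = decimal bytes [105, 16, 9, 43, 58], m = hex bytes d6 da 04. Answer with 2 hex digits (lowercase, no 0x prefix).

54

Key decimal bytes [105, 16, 9, 43, 58] = 69 10 09 2b 3a is exactly B = 5 bytes: K' = 69 10 09 2b 3a.
K' ⊕ ipad = 5f 26 3f 1d 0c.  K' ⊕ opad = 35 4c 55 77 66.
Inner input = (K'⊕ipad) ∥ m = 5f 26 3f 1d 0c ∥ d6 da 04.
Inner hash: sum = 95+38+63+29+12+214+218+4 = 673; mod 256 = 161 → a1.
Outer input = (K'⊕opad) ∥ inner = 35 4c 55 77 66 ∥ a1.
Outer hash (tag): sum = 53+76+85+119+102+161 = 596; mod 256 = 84 → 54.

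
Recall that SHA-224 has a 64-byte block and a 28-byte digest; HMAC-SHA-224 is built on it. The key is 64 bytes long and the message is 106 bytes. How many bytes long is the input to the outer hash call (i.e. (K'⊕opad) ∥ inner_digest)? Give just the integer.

92

Key is 64 ≤ 64 bytes, zero-padded: |K'| = 64.
Outer input = (K'⊕opad) ∥ H(inner) → 64 + 28 = 92 bytes.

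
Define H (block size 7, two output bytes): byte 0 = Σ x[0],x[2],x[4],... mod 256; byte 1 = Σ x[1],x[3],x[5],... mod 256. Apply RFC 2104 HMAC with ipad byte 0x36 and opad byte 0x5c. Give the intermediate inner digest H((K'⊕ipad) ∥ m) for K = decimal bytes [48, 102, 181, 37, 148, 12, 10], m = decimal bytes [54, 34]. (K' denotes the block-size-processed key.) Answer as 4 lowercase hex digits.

89d3

Key decimal bytes [48, 102, 181, 37, 148, 12, 10] = 30 66 b5 25 94 0c 0a is exactly B = 7 bytes: K' = 30 66 b5 25 94 0c 0a.
K' ⊕ ipad = 06 50 83 13 a2 3a 3c.
Inner input = 06 50 83 13 a2 3a 3c ∥ 36 22.
Inner hash: even-index sum = 393 mod 256 = 137; odd-index sum = 211 mod 256 = 211 → 89 d3.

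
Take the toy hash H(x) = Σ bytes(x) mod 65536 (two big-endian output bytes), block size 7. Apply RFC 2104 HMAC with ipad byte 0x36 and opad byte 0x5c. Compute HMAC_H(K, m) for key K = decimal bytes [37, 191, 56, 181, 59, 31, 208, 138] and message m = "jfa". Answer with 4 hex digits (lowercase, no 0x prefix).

Key decimal bytes [37, 191, 56, 181, 59, 31, 208, 138] = 25 bf 38 b5 3b 1f d0 8a is 8 bytes > B = 7, so hash it first: H(key) = 03 85, then zero-pad to 7 bytes: K' = 03 85 00 00 00 00 00.
K' ⊕ ipad = 35 b3 36 36 36 36 36.  K' ⊕ opad = 5f d9 5c 5c 5c 5c 5c.
Inner input = (K'⊕ipad) ∥ m = 35 b3 36 36 36 36 36 ∥ 6a 66 61.
Inner hash: sum = 53+179+54+54+54+54+54+106+102+97 = 807 → 03 27.
Outer input = (K'⊕opad) ∥ inner = 5f d9 5c 5c 5c 5c 5c ∥ 03 27.
Outer hash (tag): sum = 95+217+92+92+92+92+92+3+39 = 814 → 03 2e.

032e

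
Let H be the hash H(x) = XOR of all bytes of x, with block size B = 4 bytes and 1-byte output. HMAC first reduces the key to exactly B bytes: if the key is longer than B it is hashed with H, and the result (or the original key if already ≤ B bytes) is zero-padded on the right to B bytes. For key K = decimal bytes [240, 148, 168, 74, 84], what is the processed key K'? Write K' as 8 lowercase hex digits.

d2000000

|K| = 5 > B = 4, so first hash the key.
H(K): XOR f0⊕94⊕a8⊕4a⊕54 = d2.
Zero-pad H(K) = d2 to 4 bytes: K' = d2 00 00 00.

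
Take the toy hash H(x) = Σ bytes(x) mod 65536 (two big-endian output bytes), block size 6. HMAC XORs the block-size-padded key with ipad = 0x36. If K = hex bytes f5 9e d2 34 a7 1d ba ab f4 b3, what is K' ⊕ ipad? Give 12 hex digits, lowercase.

Key hex bytes f5 9e d2 34 a7 1d ba ab f4 b3 is 10 bytes > B = 6, so hash it first: H(key) = 06 69, then zero-pad to 6 bytes: K' = 06 69 00 00 00 00.
XOR each byte with 0x36: 06⊕36=30, 69⊕36=5f, 00⊕36=36, 00⊕36=36, 00⊕36=36, 00⊕36=36.

305f36363636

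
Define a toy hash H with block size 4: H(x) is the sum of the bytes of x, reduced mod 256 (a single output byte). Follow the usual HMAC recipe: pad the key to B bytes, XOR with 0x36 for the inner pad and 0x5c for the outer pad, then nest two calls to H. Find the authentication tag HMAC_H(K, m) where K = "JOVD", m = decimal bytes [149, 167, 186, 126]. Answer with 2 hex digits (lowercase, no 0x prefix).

86

Key "JOVD" = 4a 4f 56 44 is exactly B = 4 bytes: K' = 4a 4f 56 44.
K' ⊕ ipad = 7c 79 60 72.  K' ⊕ opad = 16 13 0a 18.
Inner input = (K'⊕ipad) ∥ m = 7c 79 60 72 ∥ 95 a7 ba 7e.
Inner hash: sum = 124+121+96+114+149+167+186+126 = 1083; mod 256 = 59 → 3b.
Outer input = (K'⊕opad) ∥ inner = 16 13 0a 18 ∥ 3b.
Outer hash (tag): sum = 22+19+10+24+59 = 134 → 86.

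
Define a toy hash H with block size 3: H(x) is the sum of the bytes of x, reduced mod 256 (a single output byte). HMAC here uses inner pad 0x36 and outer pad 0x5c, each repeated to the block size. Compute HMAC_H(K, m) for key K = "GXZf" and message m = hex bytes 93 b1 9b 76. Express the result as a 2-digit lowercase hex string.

Key "GXZf" = 47 58 5a 66 is 4 bytes > B = 3, so hash it first: H(key) = 5f, then zero-pad to 3 bytes: K' = 5f 00 00.
K' ⊕ ipad = 69 36 36.  K' ⊕ opad = 03 5c 5c.
Inner input = (K'⊕ipad) ∥ m = 69 36 36 ∥ 93 b1 9b 76.
Inner hash: sum = 105+54+54+147+177+155+118 = 810; mod 256 = 42 → 2a.
Outer input = (K'⊕opad) ∥ inner = 03 5c 5c ∥ 2a.
Outer hash (tag): sum = 3+92+92+42 = 229 → e5.

e5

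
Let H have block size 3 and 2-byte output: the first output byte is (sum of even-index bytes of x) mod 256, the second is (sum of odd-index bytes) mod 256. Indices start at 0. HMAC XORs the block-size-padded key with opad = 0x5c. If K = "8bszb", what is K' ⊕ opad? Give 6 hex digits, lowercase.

Key "8bszb" = 38 62 73 7a 62 is 5 bytes > B = 3, so hash it first: H(key) = 0d dc, then zero-pad to 3 bytes: K' = 0d dc 00.
XOR each byte with 0x5c: 0d⊕5c=51, dc⊕5c=80, 00⊕5c=5c.

51805c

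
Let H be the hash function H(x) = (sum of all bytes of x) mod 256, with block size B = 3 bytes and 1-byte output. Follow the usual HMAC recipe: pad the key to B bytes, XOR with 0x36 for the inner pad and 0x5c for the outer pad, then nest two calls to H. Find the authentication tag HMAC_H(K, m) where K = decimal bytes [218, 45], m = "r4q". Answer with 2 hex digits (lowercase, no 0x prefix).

Key decimal bytes [218, 45] = da 2d is 2 bytes ≤ B = 3; zero-pad to 3 bytes: K' = da 2d 00.
K' ⊕ ipad = ec 1b 36.  K' ⊕ opad = 86 71 5c.
Inner input = (K'⊕ipad) ∥ m = ec 1b 36 ∥ 72 34 71.
Inner hash: sum = 236+27+54+114+52+113 = 596; mod 256 = 84 → 54.
Outer input = (K'⊕opad) ∥ inner = 86 71 5c ∥ 54.
Outer hash (tag): sum = 134+113+92+84 = 423; mod 256 = 167 → a7.

a7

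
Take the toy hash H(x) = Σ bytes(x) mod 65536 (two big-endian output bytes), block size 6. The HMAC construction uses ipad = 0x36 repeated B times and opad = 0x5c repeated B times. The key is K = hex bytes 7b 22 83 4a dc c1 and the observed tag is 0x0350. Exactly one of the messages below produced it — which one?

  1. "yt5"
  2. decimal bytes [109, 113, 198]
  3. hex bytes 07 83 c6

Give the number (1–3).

Key hex bytes 7b 22 83 4a dc c1 is exactly B = 6 bytes: K' = 7b 22 83 4a dc c1.
K' ⊕ ipad = 4d 14 b5 7c ea f7; K' ⊕ opad = 27 7e df 16 80 9d.
m1: inner = H(4d 14 b5 7c ea f7 79 74 35) = 04 95; tag = H(27 7e df 16 80 9d 04 95) = 0350 ← matches
m2: inner = H(4d 14 b5 7c ea f7 6d 71 c6) = 05 17; tag = H(27 7e df 16 80 9d 05 17) = 02d3
m3: inner = H(4d 14 b5 7c ea f7 07 83 c6) = 04 c3; tag = H(27 7e df 16 80 9d 04 c3) = 037e

1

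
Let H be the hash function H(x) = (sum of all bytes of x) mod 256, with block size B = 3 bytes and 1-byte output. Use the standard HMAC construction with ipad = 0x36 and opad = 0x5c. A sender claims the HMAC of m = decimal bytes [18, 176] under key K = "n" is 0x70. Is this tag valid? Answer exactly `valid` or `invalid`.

valid

Key "n" = 6e is 1 byte ≤ B = 3; zero-pad to 3 bytes: K' = 6e 00 00.
K' ⊕ ipad = 58 36 36; K' ⊕ opad = 32 5c 5c.
Inner hash: sum = 88+54+54+18+176 = 390; mod 256 = 134 → 86.
Outer hash (recomputed tag): sum = 50+92+92+134 = 368; mod 256 = 112 → 70.
Recomputed tag = 70; claimed = 70 → match.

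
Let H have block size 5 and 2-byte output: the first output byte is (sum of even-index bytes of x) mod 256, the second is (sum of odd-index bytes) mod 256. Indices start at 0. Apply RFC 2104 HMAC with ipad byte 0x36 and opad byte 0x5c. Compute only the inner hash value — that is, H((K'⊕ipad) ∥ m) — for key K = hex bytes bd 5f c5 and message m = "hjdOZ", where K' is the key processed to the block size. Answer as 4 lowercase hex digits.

6dc5

Key hex bytes bd 5f c5 is 3 bytes ≤ B = 5; zero-pad to 5 bytes: K' = bd 5f c5 00 00.
K' ⊕ ipad = 8b 69 f3 36 36.
Inner input = 8b 69 f3 36 36 ∥ 68 6a 64 4f 5a.
Inner hash: even-index sum = 621 mod 256 = 109; odd-index sum = 453 mod 256 = 197 → 6d c5.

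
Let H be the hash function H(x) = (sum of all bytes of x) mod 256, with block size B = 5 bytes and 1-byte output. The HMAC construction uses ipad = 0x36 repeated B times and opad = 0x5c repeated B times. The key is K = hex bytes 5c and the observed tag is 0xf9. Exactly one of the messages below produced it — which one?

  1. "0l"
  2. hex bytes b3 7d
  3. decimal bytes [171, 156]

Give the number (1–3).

Key hex bytes 5c is 1 byte ≤ B = 5; zero-pad to 5 bytes: K' = 5c 00 00 00 00.
K' ⊕ ipad = 6a 36 36 36 36; K' ⊕ opad = 00 5c 5c 5c 5c.
m1: inner = H(6a 36 36 36 36 30 6c) = de; tag = H(00 5c 5c 5c 5c de) = 4e
m2: inner = H(6a 36 36 36 36 b3 7d) = 72; tag = H(00 5c 5c 5c 5c 72) = e2
m3: inner = H(6a 36 36 36 36 ab 9c) = 89; tag = H(00 5c 5c 5c 5c 89) = f9 ← matches

3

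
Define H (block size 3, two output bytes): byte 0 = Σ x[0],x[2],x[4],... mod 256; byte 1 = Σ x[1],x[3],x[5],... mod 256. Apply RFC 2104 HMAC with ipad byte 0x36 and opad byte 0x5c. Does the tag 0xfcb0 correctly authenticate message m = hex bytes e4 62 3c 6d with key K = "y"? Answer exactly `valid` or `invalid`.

Key "y" = 79 is 1 byte ≤ B = 3; zero-pad to 3 bytes: K' = 79 00 00.
K' ⊕ ipad = 4f 36 36; K' ⊕ opad = 25 5c 5c.
Inner hash: even-index sum = 340 mod 256 = 84; odd-index sum = 342 mod 256 = 86 → 54 56.
Outer hash (recomputed tag): even-index sum = 215 mod 256 = 215; odd-index sum = 176 mod 256 = 176 → d7 b0.
Recomputed tag = d7b0; claimed = fcb0 → mismatch.

invalid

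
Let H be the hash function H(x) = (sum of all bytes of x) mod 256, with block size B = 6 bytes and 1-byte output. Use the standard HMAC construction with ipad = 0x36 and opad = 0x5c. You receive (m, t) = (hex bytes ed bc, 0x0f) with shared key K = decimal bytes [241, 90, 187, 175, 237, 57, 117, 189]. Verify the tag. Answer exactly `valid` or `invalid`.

Key decimal bytes [241, 90, 187, 175, 237, 57, 117, 189] = f1 5a bb af ed 39 75 bd is 8 bytes > B = 6, so hash it first: H(key) = 0d, then zero-pad to 6 bytes: K' = 0d 00 00 00 00 00.
K' ⊕ ipad = 3b 36 36 36 36 36; K' ⊕ opad = 51 5c 5c 5c 5c 5c.
Inner hash: sum = 59+54+54+54+54+54+237+188 = 754; mod 256 = 242 → f2.
Outer hash (recomputed tag): sum = 81+92+92+92+92+92+242 = 783; mod 256 = 15 → 0f.
Recomputed tag = 0f; claimed = 0f → match.

valid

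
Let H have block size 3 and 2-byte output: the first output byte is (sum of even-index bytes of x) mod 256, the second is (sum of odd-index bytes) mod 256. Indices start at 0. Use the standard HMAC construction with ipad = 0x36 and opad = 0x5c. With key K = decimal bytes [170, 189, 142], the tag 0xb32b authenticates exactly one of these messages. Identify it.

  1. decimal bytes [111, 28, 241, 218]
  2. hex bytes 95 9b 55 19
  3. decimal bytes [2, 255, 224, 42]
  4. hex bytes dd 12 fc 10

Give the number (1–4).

1

Key decimal bytes [170, 189, 142] = aa bd 8e is exactly B = 3 bytes: K' = aa bd 8e.
K' ⊕ ipad = 9c 8b b8; K' ⊕ opad = f6 e1 d2.
m1: inner = H(9c 8b b8 6f 1c f1 da) = 4a eb; tag = H(f6 e1 d2 4a eb) = b32b ← matches
m2: inner = H(9c 8b b8 95 9b 55 19) = 08 75; tag = H(f6 e1 d2 08 75) = 3de9
m3: inner = H(9c 8b b8 02 ff e0 2a) = 7d 6d; tag = H(f6 e1 d2 7d 6d) = 355e
m4: inner = H(9c 8b b8 dd 12 fc 10) = 76 64; tag = H(f6 e1 d2 76 64) = 2c57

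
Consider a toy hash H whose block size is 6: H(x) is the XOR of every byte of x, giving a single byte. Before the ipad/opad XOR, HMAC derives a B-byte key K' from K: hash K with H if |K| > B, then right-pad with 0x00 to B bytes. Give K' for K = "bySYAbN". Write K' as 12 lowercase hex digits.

7c0000000000

|K| = 7 > B = 6, so first hash the key.
H(K): XOR 62⊕79⊕53⊕59⊕41⊕62⊕4e = 7c.
Zero-pad H(K) = 7c to 6 bytes: K' = 7c 00 00 00 00 00.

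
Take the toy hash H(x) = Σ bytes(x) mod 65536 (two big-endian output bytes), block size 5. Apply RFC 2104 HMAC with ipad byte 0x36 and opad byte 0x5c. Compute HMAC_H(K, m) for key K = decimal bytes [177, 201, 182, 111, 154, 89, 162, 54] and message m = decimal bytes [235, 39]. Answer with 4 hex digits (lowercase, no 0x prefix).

01e6

Key decimal bytes [177, 201, 182, 111, 154, 89, 162, 54] = b1 c9 b6 6f 9a 59 a2 36 is 8 bytes > B = 5, so hash it first: H(key) = 04 6a, then zero-pad to 5 bytes: K' = 04 6a 00 00 00.
K' ⊕ ipad = 32 5c 36 36 36.  K' ⊕ opad = 58 36 5c 5c 5c.
Inner input = (K'⊕ipad) ∥ m = 32 5c 36 36 36 ∥ eb 27.
Inner hash: sum = 50+92+54+54+54+235+39 = 578 → 02 42.
Outer input = (K'⊕opad) ∥ inner = 58 36 5c 5c 5c ∥ 02 42.
Outer hash (tag): sum = 88+54+92+92+92+2+66 = 486 → 01 e6.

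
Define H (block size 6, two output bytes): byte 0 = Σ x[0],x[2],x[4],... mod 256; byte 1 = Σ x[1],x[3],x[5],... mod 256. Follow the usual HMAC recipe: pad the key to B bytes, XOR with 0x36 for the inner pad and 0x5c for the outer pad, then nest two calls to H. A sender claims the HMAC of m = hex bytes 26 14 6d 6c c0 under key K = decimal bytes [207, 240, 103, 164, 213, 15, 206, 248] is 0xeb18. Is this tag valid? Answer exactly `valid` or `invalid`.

Key decimal bytes [207, 240, 103, 164, 213, 15, 206, 248] = cf f0 67 a4 d5 0f ce f8 is 8 bytes > B = 6, so hash it first: H(key) = d9 9b, then zero-pad to 6 bytes: K' = d9 9b 00 00 00 00.
K' ⊕ ipad = ef ad 36 36 36 36; K' ⊕ opad = 85 c7 5c 5c 5c 5c.
Inner hash: even-index sum = 686 mod 256 = 174; odd-index sum = 409 mod 256 = 153 → ae 99.
Outer hash (recomputed tag): even-index sum = 491 mod 256 = 235; odd-index sum = 536 mod 256 = 24 → eb 18.
Recomputed tag = eb18; claimed = eb18 → match.

valid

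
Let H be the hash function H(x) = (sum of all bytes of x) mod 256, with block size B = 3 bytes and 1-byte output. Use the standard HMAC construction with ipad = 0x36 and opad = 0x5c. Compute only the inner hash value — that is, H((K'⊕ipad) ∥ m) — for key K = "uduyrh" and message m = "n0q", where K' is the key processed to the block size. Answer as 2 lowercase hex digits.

Key "uduyrh" = 75 64 75 79 72 68 is 6 bytes > B = 3, so hash it first: H(key) = a1, then zero-pad to 3 bytes: K' = a1 00 00.
K' ⊕ ipad = 97 36 36.
Inner input = 97 36 36 ∥ 6e 30 71.
Inner hash: sum = 151+54+54+110+48+113 = 530; mod 256 = 18 → 12.

12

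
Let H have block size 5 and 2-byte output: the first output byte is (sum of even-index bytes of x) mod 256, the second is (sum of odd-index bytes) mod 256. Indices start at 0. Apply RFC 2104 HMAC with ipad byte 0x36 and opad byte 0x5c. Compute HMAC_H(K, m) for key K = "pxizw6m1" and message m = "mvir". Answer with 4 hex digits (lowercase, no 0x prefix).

Key "pxizw6m1" = 70 78 69 7a 77 36 6d 31 is 8 bytes > B = 5, so hash it first: H(key) = bd 59, then zero-pad to 5 bytes: K' = bd 59 00 00 00.
K' ⊕ ipad = 8b 6f 36 36 36.  K' ⊕ opad = e1 05 5c 5c 5c.
Inner input = (K'⊕ipad) ∥ m = 8b 6f 36 36 36 ∥ 6d 76 69 72.
Inner hash: even-index sum = 479 mod 256 = 223; odd-index sum = 379 mod 256 = 123 → df 7b.
Outer input = (K'⊕opad) ∥ inner = e1 05 5c 5c 5c ∥ df 7b.
Outer hash (tag): even-index sum = 532 mod 256 = 20; odd-index sum = 320 mod 256 = 64 → 14 40.

1440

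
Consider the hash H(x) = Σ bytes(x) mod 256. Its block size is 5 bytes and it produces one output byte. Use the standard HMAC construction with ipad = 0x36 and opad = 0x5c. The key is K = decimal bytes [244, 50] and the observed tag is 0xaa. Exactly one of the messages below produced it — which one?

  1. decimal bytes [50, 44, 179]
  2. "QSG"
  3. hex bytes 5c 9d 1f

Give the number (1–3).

3

Key decimal bytes [244, 50] = f4 32 is 2 bytes ≤ B = 5; zero-pad to 5 bytes: K' = f4 32 00 00 00.
K' ⊕ ipad = c2 04 36 36 36; K' ⊕ opad = a8 6e 5c 5c 5c.
m1: inner = H(c2 04 36 36 36 32 2c b3) = 79; tag = H(a8 6e 5c 5c 5c 79) = a3
m2: inner = H(c2 04 36 36 36 51 53 47) = 53; tag = H(a8 6e 5c 5c 5c 53) = 7d
m3: inner = H(c2 04 36 36 36 5c 9d 1f) = 80; tag = H(a8 6e 5c 5c 5c 80) = aa ← matches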